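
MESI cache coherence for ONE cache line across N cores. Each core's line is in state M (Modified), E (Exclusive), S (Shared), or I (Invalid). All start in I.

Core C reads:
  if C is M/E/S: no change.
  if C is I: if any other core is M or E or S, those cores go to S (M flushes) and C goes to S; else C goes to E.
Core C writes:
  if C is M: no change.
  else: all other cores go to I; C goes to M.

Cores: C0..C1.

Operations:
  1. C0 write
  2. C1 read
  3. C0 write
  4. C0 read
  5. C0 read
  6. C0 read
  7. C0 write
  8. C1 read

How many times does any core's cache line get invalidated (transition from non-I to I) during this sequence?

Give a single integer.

Op 1: C0 write [C0 write: invalidate none -> C0=M] -> [M,I] (invalidations this op: 0; running total: 0)
Op 2: C1 read [C1 read from I: others=['C0=M'] -> C1=S, others downsized to S] -> [S,S] (invalidations this op: 0; running total: 0)
Op 3: C0 write [C0 write: invalidate ['C1=S'] -> C0=M] -> [M,I] (invalidations this op: 1; running total: 1)
Op 4: C0 read [C0 read: already in M, no change] -> [M,I] (invalidations this op: 0; running total: 1)
Op 5: C0 read [C0 read: already in M, no change] -> [M,I] (invalidations this op: 0; running total: 1)
Op 6: C0 read [C0 read: already in M, no change] -> [M,I] (invalidations this op: 0; running total: 1)
Op 7: C0 write [C0 write: already M (modified), no change] -> [M,I] (invalidations this op: 0; running total: 1)
Op 8: C1 read [C1 read from I: others=['C0=M'] -> C1=S, others downsized to S] -> [S,S] (invalidations this op: 0; running total: 1)

Answer: 1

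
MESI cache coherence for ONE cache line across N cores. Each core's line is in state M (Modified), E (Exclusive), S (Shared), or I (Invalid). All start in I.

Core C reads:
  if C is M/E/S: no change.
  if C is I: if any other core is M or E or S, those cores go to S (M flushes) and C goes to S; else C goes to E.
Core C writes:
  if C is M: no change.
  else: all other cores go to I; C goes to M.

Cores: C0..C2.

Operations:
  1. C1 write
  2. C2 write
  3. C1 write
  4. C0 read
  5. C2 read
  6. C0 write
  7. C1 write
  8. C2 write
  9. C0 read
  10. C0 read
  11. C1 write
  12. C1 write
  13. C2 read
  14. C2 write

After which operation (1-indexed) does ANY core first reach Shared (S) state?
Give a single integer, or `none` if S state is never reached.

Answer: 4

Derivation:
Op 1: C1 write [C1 write: invalidate none -> C1=M] -> [I,M,I]
Op 2: C2 write [C2 write: invalidate ['C1=M'] -> C2=M] -> [I,I,M]
Op 3: C1 write [C1 write: invalidate ['C2=M'] -> C1=M] -> [I,M,I]
Op 4: C0 read [C0 read from I: others=['C1=M'] -> C0=S, others downsized to S] -> [S,S,I]
  -> First S state at op 4; remaining ops need not be traced.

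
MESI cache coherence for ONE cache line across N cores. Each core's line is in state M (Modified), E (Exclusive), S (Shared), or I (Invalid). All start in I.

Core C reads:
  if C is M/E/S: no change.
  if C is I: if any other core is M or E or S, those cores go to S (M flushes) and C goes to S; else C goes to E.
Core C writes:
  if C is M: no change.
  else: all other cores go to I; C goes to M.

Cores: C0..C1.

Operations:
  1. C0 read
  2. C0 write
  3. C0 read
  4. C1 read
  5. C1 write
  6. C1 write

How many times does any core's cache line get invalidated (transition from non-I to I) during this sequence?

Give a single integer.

Op 1: C0 read [C0 read from I: no other sharers -> C0=E (exclusive)] -> [E,I] (invalidations this op: 0; running total: 0)
Op 2: C0 write [C0 write: invalidate none -> C0=M] -> [M,I] (invalidations this op: 0; running total: 0)
Op 3: C0 read [C0 read: already in M, no change] -> [M,I] (invalidations this op: 0; running total: 0)
Op 4: C1 read [C1 read from I: others=['C0=M'] -> C1=S, others downsized to S] -> [S,S] (invalidations this op: 0; running total: 0)
Op 5: C1 write [C1 write: invalidate ['C0=S'] -> C1=M] -> [I,M] (invalidations this op: 1; running total: 1)
Op 6: C1 write [C1 write: already M (modified), no change] -> [I,M] (invalidations this op: 0; running total: 1)

Answer: 1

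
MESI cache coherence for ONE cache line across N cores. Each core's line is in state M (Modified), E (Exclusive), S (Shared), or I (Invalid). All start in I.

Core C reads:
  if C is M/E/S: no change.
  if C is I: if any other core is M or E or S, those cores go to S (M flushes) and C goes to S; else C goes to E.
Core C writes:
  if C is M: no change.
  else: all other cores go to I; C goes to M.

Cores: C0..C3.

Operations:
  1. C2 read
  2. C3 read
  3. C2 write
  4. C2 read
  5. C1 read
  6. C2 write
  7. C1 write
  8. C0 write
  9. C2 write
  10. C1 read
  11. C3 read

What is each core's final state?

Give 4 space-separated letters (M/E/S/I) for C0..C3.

Answer: I S S S

Derivation:
Op 1: C2 read [C2 read from I: no other sharers -> C2=E (exclusive)] -> [I,I,E,I]
Op 2: C3 read [C3 read from I: others=['C2=E'] -> C3=S, others downsized to S] -> [I,I,S,S]
Op 3: C2 write [C2 write: invalidate ['C3=S'] -> C2=M] -> [I,I,M,I]
Op 4: C2 read [C2 read: already in M, no change] -> [I,I,M,I]
Op 5: C1 read [C1 read from I: others=['C2=M'] -> C1=S, others downsized to S] -> [I,S,S,I]
Op 6: C2 write [C2 write: invalidate ['C1=S'] -> C2=M] -> [I,I,M,I]
Op 7: C1 write [C1 write: invalidate ['C2=M'] -> C1=M] -> [I,M,I,I]
Op 8: C0 write [C0 write: invalidate ['C1=M'] -> C0=M] -> [M,I,I,I]
Op 9: C2 write [C2 write: invalidate ['C0=M'] -> C2=M] -> [I,I,M,I]
Op 10: C1 read [C1 read from I: others=['C2=M'] -> C1=S, others downsized to S] -> [I,S,S,I]
Op 11: C3 read [C3 read from I: others=['C1=S', 'C2=S'] -> C3=S, others downsized to S] -> [I,S,S,S]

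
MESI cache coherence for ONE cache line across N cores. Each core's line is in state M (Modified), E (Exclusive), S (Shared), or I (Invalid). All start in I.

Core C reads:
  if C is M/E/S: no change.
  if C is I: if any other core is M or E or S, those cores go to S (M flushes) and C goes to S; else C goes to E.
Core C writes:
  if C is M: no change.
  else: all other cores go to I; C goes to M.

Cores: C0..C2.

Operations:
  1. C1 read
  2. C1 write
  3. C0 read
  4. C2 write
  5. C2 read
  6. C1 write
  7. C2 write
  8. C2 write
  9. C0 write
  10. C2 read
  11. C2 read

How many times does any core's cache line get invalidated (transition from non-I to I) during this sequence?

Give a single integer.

Op 1: C1 read [C1 read from I: no other sharers -> C1=E (exclusive)] -> [I,E,I] (invalidations this op: 0; running total: 0)
Op 2: C1 write [C1 write: invalidate none -> C1=M] -> [I,M,I] (invalidations this op: 0; running total: 0)
Op 3: C0 read [C0 read from I: others=['C1=M'] -> C0=S, others downsized to S] -> [S,S,I] (invalidations this op: 0; running total: 0)
Op 4: C2 write [C2 write: invalidate ['C0=S', 'C1=S'] -> C2=M] -> [I,I,M] (invalidations this op: 2; running total: 2)
Op 5: C2 read [C2 read: already in M, no change] -> [I,I,M] (invalidations this op: 0; running total: 2)
Op 6: C1 write [C1 write: invalidate ['C2=M'] -> C1=M] -> [I,M,I] (invalidations this op: 1; running total: 3)
Op 7: C2 write [C2 write: invalidate ['C1=M'] -> C2=M] -> [I,I,M] (invalidations this op: 1; running total: 4)
Op 8: C2 write [C2 write: already M (modified), no change] -> [I,I,M] (invalidations this op: 0; running total: 4)
Op 9: C0 write [C0 write: invalidate ['C2=M'] -> C0=M] -> [M,I,I] (invalidations this op: 1; running total: 5)
Op 10: C2 read [C2 read from I: others=['C0=M'] -> C2=S, others downsized to S] -> [S,I,S] (invalidations this op: 0; running total: 5)
Op 11: C2 read [C2 read: already in S, no change] -> [S,I,S] (invalidations this op: 0; running total: 5)

Answer: 5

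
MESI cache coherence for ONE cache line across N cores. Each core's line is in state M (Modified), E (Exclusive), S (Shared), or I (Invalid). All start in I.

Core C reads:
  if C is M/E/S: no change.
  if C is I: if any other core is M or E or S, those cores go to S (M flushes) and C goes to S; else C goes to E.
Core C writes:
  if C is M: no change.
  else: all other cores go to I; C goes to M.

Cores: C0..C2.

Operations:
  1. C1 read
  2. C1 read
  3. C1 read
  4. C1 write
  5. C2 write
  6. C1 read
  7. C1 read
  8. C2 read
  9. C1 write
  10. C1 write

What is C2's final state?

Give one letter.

Op 1: C1 read [C1 read from I: no other sharers -> C1=E (exclusive)] -> [I,E,I]
Op 2: C1 read [C1 read: already in E, no change] -> [I,E,I]
Op 3: C1 read [C1 read: already in E, no change] -> [I,E,I]
Op 4: C1 write [C1 write: invalidate none -> C1=M] -> [I,M,I]
Op 5: C2 write [C2 write: invalidate ['C1=M'] -> C2=M] -> [I,I,M]
Op 6: C1 read [C1 read from I: others=['C2=M'] -> C1=S, others downsized to S] -> [I,S,S]
Op 7: C1 read [C1 read: already in S, no change] -> [I,S,S]
Op 8: C2 read [C2 read: already in S, no change] -> [I,S,S]
Op 9: C1 write [C1 write: invalidate ['C2=S'] -> C1=M] -> [I,M,I]
Op 10: C1 write [C1 write: already M (modified), no change] -> [I,M,I]

Answer: I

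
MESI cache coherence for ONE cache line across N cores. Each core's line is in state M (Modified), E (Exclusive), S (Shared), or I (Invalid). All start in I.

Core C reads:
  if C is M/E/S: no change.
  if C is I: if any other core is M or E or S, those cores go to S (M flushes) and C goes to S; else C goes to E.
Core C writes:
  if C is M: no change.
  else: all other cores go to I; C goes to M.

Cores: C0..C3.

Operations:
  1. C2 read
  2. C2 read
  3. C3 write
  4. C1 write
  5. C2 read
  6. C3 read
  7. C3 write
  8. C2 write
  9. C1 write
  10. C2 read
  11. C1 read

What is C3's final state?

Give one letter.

Op 1: C2 read [C2 read from I: no other sharers -> C2=E (exclusive)] -> [I,I,E,I]
Op 2: C2 read [C2 read: already in E, no change] -> [I,I,E,I]
Op 3: C3 write [C3 write: invalidate ['C2=E'] -> C3=M] -> [I,I,I,M]
Op 4: C1 write [C1 write: invalidate ['C3=M'] -> C1=M] -> [I,M,I,I]
Op 5: C2 read [C2 read from I: others=['C1=M'] -> C2=S, others downsized to S] -> [I,S,S,I]
Op 6: C3 read [C3 read from I: others=['C1=S', 'C2=S'] -> C3=S, others downsized to S] -> [I,S,S,S]
Op 7: C3 write [C3 write: invalidate ['C1=S', 'C2=S'] -> C3=M] -> [I,I,I,M]
Op 8: C2 write [C2 write: invalidate ['C3=M'] -> C2=M] -> [I,I,M,I]
Op 9: C1 write [C1 write: invalidate ['C2=M'] -> C1=M] -> [I,M,I,I]
Op 10: C2 read [C2 read from I: others=['C1=M'] -> C2=S, others downsized to S] -> [I,S,S,I]
Op 11: C1 read [C1 read: already in S, no change] -> [I,S,S,I]

Answer: I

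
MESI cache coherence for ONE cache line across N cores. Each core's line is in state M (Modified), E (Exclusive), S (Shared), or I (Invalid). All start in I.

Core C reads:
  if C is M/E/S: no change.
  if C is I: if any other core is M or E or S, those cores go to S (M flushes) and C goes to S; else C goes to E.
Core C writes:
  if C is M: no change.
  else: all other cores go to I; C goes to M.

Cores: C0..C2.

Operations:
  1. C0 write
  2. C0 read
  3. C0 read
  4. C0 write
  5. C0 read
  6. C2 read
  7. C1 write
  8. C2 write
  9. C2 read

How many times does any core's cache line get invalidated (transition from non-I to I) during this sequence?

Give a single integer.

Op 1: C0 write [C0 write: invalidate none -> C0=M] -> [M,I,I] (invalidations this op: 0; running total: 0)
Op 2: C0 read [C0 read: already in M, no change] -> [M,I,I] (invalidations this op: 0; running total: 0)
Op 3: C0 read [C0 read: already in M, no change] -> [M,I,I] (invalidations this op: 0; running total: 0)
Op 4: C0 write [C0 write: already M (modified), no change] -> [M,I,I] (invalidations this op: 0; running total: 0)
Op 5: C0 read [C0 read: already in M, no change] -> [M,I,I] (invalidations this op: 0; running total: 0)
Op 6: C2 read [C2 read from I: others=['C0=M'] -> C2=S, others downsized to S] -> [S,I,S] (invalidations this op: 0; running total: 0)
Op 7: C1 write [C1 write: invalidate ['C0=S', 'C2=S'] -> C1=M] -> [I,M,I] (invalidations this op: 2; running total: 2)
Op 8: C2 write [C2 write: invalidate ['C1=M'] -> C2=M] -> [I,I,M] (invalidations this op: 1; running total: 3)
Op 9: C2 read [C2 read: already in M, no change] -> [I,I,M] (invalidations this op: 0; running total: 3)

Answer: 3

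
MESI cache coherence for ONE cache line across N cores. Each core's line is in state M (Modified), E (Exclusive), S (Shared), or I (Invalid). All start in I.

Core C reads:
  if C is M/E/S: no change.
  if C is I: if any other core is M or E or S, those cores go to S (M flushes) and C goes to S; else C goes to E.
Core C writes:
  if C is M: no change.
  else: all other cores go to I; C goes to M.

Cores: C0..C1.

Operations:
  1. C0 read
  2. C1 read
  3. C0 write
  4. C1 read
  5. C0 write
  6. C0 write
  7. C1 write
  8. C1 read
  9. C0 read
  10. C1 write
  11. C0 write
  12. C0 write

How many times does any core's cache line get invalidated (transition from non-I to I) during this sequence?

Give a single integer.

Op 1: C0 read [C0 read from I: no other sharers -> C0=E (exclusive)] -> [E,I] (invalidations this op: 0; running total: 0)
Op 2: C1 read [C1 read from I: others=['C0=E'] -> C1=S, others downsized to S] -> [S,S] (invalidations this op: 0; running total: 0)
Op 3: C0 write [C0 write: invalidate ['C1=S'] -> C0=M] -> [M,I] (invalidations this op: 1; running total: 1)
Op 4: C1 read [C1 read from I: others=['C0=M'] -> C1=S, others downsized to S] -> [S,S] (invalidations this op: 0; running total: 1)
Op 5: C0 write [C0 write: invalidate ['C1=S'] -> C0=M] -> [M,I] (invalidations this op: 1; running total: 2)
Op 6: C0 write [C0 write: already M (modified), no change] -> [M,I] (invalidations this op: 0; running total: 2)
Op 7: C1 write [C1 write: invalidate ['C0=M'] -> C1=M] -> [I,M] (invalidations this op: 1; running total: 3)
Op 8: C1 read [C1 read: already in M, no change] -> [I,M] (invalidations this op: 0; running total: 3)
Op 9: C0 read [C0 read from I: others=['C1=M'] -> C0=S, others downsized to S] -> [S,S] (invalidations this op: 0; running total: 3)
Op 10: C1 write [C1 write: invalidate ['C0=S'] -> C1=M] -> [I,M] (invalidations this op: 1; running total: 4)
Op 11: C0 write [C0 write: invalidate ['C1=M'] -> C0=M] -> [M,I] (invalidations this op: 1; running total: 5)
Op 12: C0 write [C0 write: already M (modified), no change] -> [M,I] (invalidations this op: 0; running total: 5)

Answer: 5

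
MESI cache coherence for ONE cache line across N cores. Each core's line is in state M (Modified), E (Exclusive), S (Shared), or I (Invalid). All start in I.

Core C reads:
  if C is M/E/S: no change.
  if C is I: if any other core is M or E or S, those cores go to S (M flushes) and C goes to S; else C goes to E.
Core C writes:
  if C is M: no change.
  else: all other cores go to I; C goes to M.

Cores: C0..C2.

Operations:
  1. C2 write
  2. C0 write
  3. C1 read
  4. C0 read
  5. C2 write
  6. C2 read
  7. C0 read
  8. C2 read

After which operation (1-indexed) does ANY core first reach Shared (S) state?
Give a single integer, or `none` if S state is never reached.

Answer: 3

Derivation:
Op 1: C2 write [C2 write: invalidate none -> C2=M] -> [I,I,M]
Op 2: C0 write [C0 write: invalidate ['C2=M'] -> C0=M] -> [M,I,I]
Op 3: C1 read [C1 read from I: others=['C0=M'] -> C1=S, others downsized to S] -> [S,S,I]
  -> First S state at op 3; remaining ops need not be traced.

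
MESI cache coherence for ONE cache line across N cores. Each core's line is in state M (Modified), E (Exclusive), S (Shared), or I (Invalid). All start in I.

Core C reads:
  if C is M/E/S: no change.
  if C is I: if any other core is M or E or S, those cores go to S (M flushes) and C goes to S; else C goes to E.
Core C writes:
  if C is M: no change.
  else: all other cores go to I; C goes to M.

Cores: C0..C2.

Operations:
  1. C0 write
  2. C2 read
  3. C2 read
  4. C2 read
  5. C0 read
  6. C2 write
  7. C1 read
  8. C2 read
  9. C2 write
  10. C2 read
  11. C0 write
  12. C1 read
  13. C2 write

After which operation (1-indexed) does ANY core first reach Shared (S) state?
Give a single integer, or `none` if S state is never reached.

Op 1: C0 write [C0 write: invalidate none -> C0=M] -> [M,I,I]
Op 2: C2 read [C2 read from I: others=['C0=M'] -> C2=S, others downsized to S] -> [S,I,S]
  -> First S state at op 2; remaining ops need not be traced.

Answer: 2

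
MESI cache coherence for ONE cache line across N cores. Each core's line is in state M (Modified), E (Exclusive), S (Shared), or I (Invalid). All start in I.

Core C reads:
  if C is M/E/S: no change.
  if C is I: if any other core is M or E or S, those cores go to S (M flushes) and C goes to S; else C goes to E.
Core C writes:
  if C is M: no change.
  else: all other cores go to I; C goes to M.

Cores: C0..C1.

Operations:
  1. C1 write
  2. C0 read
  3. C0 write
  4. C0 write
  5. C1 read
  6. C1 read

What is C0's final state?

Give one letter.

Answer: S

Derivation:
Op 1: C1 write [C1 write: invalidate none -> C1=M] -> [I,M]
Op 2: C0 read [C0 read from I: others=['C1=M'] -> C0=S, others downsized to S] -> [S,S]
Op 3: C0 write [C0 write: invalidate ['C1=S'] -> C0=M] -> [M,I]
Op 4: C0 write [C0 write: already M (modified), no change] -> [M,I]
Op 5: C1 read [C1 read from I: others=['C0=M'] -> C1=S, others downsized to S] -> [S,S]
Op 6: C1 read [C1 read: already in S, no change] -> [S,S]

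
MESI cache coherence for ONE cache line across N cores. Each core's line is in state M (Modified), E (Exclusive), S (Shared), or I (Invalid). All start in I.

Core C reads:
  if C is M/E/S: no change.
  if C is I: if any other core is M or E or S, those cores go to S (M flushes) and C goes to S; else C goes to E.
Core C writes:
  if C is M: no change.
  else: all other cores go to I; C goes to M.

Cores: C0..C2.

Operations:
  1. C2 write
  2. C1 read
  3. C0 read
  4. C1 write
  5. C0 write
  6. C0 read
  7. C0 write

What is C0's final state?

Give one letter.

Answer: M

Derivation:
Op 1: C2 write [C2 write: invalidate none -> C2=M] -> [I,I,M]
Op 2: C1 read [C1 read from I: others=['C2=M'] -> C1=S, others downsized to S] -> [I,S,S]
Op 3: C0 read [C0 read from I: others=['C1=S', 'C2=S'] -> C0=S, others downsized to S] -> [S,S,S]
Op 4: C1 write [C1 write: invalidate ['C0=S', 'C2=S'] -> C1=M] -> [I,M,I]
Op 5: C0 write [C0 write: invalidate ['C1=M'] -> C0=M] -> [M,I,I]
Op 6: C0 read [C0 read: already in M, no change] -> [M,I,I]
Op 7: C0 write [C0 write: already M (modified), no change] -> [M,I,I]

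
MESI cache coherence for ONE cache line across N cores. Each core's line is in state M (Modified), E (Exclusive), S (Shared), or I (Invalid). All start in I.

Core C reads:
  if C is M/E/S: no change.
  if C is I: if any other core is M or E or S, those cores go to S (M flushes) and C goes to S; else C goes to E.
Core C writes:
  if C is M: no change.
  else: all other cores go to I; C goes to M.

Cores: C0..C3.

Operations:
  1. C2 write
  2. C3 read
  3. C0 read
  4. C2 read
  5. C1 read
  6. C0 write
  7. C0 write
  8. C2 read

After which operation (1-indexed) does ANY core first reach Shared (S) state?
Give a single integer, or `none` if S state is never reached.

Answer: 2

Derivation:
Op 1: C2 write [C2 write: invalidate none -> C2=M] -> [I,I,M,I]
Op 2: C3 read [C3 read from I: others=['C2=M'] -> C3=S, others downsized to S] -> [I,I,S,S]
  -> First S state at op 2; remaining ops need not be traced.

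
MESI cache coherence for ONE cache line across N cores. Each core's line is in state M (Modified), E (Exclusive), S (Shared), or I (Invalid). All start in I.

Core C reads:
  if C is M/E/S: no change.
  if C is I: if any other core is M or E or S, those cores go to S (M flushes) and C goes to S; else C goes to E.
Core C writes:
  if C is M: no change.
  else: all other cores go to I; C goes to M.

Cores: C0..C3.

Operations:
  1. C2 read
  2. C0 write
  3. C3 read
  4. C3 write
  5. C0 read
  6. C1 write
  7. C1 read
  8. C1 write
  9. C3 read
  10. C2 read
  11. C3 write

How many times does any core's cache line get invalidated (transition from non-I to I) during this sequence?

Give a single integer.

Answer: 6

Derivation:
Op 1: C2 read [C2 read from I: no other sharers -> C2=E (exclusive)] -> [I,I,E,I] (invalidations this op: 0; running total: 0)
Op 2: C0 write [C0 write: invalidate ['C2=E'] -> C0=M] -> [M,I,I,I] (invalidations this op: 1; running total: 1)
Op 3: C3 read [C3 read from I: others=['C0=M'] -> C3=S, others downsized to S] -> [S,I,I,S] (invalidations this op: 0; running total: 1)
Op 4: C3 write [C3 write: invalidate ['C0=S'] -> C3=M] -> [I,I,I,M] (invalidations this op: 1; running total: 2)
Op 5: C0 read [C0 read from I: others=['C3=M'] -> C0=S, others downsized to S] -> [S,I,I,S] (invalidations this op: 0; running total: 2)
Op 6: C1 write [C1 write: invalidate ['C0=S', 'C3=S'] -> C1=M] -> [I,M,I,I] (invalidations this op: 2; running total: 4)
Op 7: C1 read [C1 read: already in M, no change] -> [I,M,I,I] (invalidations this op: 0; running total: 4)
Op 8: C1 write [C1 write: already M (modified), no change] -> [I,M,I,I] (invalidations this op: 0; running total: 4)
Op 9: C3 read [C3 read from I: others=['C1=M'] -> C3=S, others downsized to S] -> [I,S,I,S] (invalidations this op: 0; running total: 4)
Op 10: C2 read [C2 read from I: others=['C1=S', 'C3=S'] -> C2=S, others downsized to S] -> [I,S,S,S] (invalidations this op: 0; running total: 4)
Op 11: C3 write [C3 write: invalidate ['C1=S', 'C2=S'] -> C3=M] -> [I,I,I,M] (invalidations this op: 2; running total: 6)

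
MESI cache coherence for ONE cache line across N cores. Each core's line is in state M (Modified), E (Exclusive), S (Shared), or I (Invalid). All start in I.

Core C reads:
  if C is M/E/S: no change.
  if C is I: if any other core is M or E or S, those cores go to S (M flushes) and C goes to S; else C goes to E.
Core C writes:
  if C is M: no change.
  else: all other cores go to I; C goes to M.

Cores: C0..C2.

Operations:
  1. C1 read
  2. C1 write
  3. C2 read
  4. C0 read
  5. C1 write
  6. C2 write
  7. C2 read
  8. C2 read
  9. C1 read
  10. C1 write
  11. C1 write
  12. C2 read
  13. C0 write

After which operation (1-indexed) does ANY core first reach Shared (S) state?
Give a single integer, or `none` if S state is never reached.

Op 1: C1 read [C1 read from I: no other sharers -> C1=E (exclusive)] -> [I,E,I]
Op 2: C1 write [C1 write: invalidate none -> C1=M] -> [I,M,I]
Op 3: C2 read [C2 read from I: others=['C1=M'] -> C2=S, others downsized to S] -> [I,S,S]
  -> First S state at op 3; remaining ops need not be traced.

Answer: 3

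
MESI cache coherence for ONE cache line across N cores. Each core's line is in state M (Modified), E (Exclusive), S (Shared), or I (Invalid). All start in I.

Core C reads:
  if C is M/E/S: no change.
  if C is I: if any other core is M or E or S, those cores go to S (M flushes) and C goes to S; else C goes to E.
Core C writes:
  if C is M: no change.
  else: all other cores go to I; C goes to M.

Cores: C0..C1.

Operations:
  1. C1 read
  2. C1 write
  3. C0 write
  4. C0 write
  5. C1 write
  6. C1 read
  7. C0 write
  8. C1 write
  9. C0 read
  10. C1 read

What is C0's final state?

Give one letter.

Answer: S

Derivation:
Op 1: C1 read [C1 read from I: no other sharers -> C1=E (exclusive)] -> [I,E]
Op 2: C1 write [C1 write: invalidate none -> C1=M] -> [I,M]
Op 3: C0 write [C0 write: invalidate ['C1=M'] -> C0=M] -> [M,I]
Op 4: C0 write [C0 write: already M (modified), no change] -> [M,I]
Op 5: C1 write [C1 write: invalidate ['C0=M'] -> C1=M] -> [I,M]
Op 6: C1 read [C1 read: already in M, no change] -> [I,M]
Op 7: C0 write [C0 write: invalidate ['C1=M'] -> C0=M] -> [M,I]
Op 8: C1 write [C1 write: invalidate ['C0=M'] -> C1=M] -> [I,M]
Op 9: C0 read [C0 read from I: others=['C1=M'] -> C0=S, others downsized to S] -> [S,S]
Op 10: C1 read [C1 read: already in S, no change] -> [S,S]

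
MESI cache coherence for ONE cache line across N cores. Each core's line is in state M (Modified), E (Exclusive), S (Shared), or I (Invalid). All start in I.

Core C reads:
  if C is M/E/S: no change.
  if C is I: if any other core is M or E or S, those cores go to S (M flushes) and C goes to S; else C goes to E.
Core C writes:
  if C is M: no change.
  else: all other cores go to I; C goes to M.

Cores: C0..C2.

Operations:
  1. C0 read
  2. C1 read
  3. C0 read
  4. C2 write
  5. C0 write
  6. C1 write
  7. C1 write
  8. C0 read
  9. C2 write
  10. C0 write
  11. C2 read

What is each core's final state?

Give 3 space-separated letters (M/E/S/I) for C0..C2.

Op 1: C0 read [C0 read from I: no other sharers -> C0=E (exclusive)] -> [E,I,I]
Op 2: C1 read [C1 read from I: others=['C0=E'] -> C1=S, others downsized to S] -> [S,S,I]
Op 3: C0 read [C0 read: already in S, no change] -> [S,S,I]
Op 4: C2 write [C2 write: invalidate ['C0=S', 'C1=S'] -> C2=M] -> [I,I,M]
Op 5: C0 write [C0 write: invalidate ['C2=M'] -> C0=M] -> [M,I,I]
Op 6: C1 write [C1 write: invalidate ['C0=M'] -> C1=M] -> [I,M,I]
Op 7: C1 write [C1 write: already M (modified), no change] -> [I,M,I]
Op 8: C0 read [C0 read from I: others=['C1=M'] -> C0=S, others downsized to S] -> [S,S,I]
Op 9: C2 write [C2 write: invalidate ['C0=S', 'C1=S'] -> C2=M] -> [I,I,M]
Op 10: C0 write [C0 write: invalidate ['C2=M'] -> C0=M] -> [M,I,I]
Op 11: C2 read [C2 read from I: others=['C0=M'] -> C2=S, others downsized to S] -> [S,I,S]

Answer: S I S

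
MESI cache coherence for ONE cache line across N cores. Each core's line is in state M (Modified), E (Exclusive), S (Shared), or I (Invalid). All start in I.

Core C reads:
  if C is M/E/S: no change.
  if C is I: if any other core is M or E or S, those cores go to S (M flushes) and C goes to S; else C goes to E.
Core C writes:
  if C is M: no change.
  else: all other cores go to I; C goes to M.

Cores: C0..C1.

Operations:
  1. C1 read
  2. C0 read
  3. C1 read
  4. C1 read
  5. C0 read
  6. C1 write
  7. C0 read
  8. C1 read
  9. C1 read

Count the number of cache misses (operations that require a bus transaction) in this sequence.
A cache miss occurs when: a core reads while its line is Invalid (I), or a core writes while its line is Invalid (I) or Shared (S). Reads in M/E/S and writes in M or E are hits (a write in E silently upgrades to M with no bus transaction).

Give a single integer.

Op 1: C1 read [C1 read from I: no other sharers -> C1=E (exclusive)] -> [I,E] [MISS #1: read from I]
Op 2: C0 read [C0 read from I: others=['C1=E'] -> C0=S, others downsized to S] -> [S,S] [MISS #2: read from I]
Op 3: C1 read [C1 read: already in S, no change] -> [S,S] [hit: read from S]
Op 4: C1 read [C1 read: already in S, no change] -> [S,S] [hit: read from S]
Op 5: C0 read [C0 read: already in S, no change] -> [S,S] [hit: read from S]
Op 6: C1 write [C1 write: invalidate ['C0=S'] -> C1=M] -> [I,M] [MISS #3: write from S]
Op 7: C0 read [C0 read from I: others=['C1=M'] -> C0=S, others downsized to S] -> [S,S] [MISS #4: read from I]
Op 8: C1 read [C1 read: already in S, no change] -> [S,S] [hit: read from S]
Op 9: C1 read [C1 read: already in S, no change] -> [S,S] [hit: read from S]

Answer: 4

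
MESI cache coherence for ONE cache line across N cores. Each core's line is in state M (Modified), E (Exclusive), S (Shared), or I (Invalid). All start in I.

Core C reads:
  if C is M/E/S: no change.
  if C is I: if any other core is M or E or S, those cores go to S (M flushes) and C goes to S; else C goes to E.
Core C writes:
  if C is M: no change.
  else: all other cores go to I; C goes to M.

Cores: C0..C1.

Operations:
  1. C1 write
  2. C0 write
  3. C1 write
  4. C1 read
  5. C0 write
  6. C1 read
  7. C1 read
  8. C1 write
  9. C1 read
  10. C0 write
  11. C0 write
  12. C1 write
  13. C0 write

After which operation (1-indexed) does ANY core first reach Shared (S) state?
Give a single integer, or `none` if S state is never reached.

Answer: 6

Derivation:
Op 1: C1 write [C1 write: invalidate none -> C1=M] -> [I,M]
Op 2: C0 write [C0 write: invalidate ['C1=M'] -> C0=M] -> [M,I]
Op 3: C1 write [C1 write: invalidate ['C0=M'] -> C1=M] -> [I,M]
Op 4: C1 read [C1 read: already in M, no change] -> [I,M]
Op 5: C0 write [C0 write: invalidate ['C1=M'] -> C0=M] -> [M,I]
Op 6: C1 read [C1 read from I: others=['C0=M'] -> C1=S, others downsized to S] -> [S,S]
  -> First S state at op 6; remaining ops need not be traced.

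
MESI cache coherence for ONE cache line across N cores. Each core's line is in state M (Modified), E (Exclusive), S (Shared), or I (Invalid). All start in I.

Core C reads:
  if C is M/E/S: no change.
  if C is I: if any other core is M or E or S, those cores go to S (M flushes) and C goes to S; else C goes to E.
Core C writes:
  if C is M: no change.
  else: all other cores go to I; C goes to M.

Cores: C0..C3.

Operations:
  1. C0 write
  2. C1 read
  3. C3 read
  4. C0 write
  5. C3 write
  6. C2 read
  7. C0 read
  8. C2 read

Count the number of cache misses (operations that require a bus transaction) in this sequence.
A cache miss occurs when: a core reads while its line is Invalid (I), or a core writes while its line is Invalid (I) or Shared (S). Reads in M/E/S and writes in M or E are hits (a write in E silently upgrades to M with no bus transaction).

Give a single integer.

Answer: 7

Derivation:
Op 1: C0 write [C0 write: invalidate none -> C0=M] -> [M,I,I,I] [MISS #1: write from I]
Op 2: C1 read [C1 read from I: others=['C0=M'] -> C1=S, others downsized to S] -> [S,S,I,I] [MISS #2: read from I]
Op 3: C3 read [C3 read from I: others=['C0=S', 'C1=S'] -> C3=S, others downsized to S] -> [S,S,I,S] [MISS #3: read from I]
Op 4: C0 write [C0 write: invalidate ['C1=S', 'C3=S'] -> C0=M] -> [M,I,I,I] [MISS #4: write from S]
Op 5: C3 write [C3 write: invalidate ['C0=M'] -> C3=M] -> [I,I,I,M] [MISS #5: write from I]
Op 6: C2 read [C2 read from I: others=['C3=M'] -> C2=S, others downsized to S] -> [I,I,S,S] [MISS #6: read from I]
Op 7: C0 read [C0 read from I: others=['C2=S', 'C3=S'] -> C0=S, others downsized to S] -> [S,I,S,S] [MISS #7: read from I]
Op 8: C2 read [C2 read: already in S, no change] -> [S,I,S,S] [hit: read from S]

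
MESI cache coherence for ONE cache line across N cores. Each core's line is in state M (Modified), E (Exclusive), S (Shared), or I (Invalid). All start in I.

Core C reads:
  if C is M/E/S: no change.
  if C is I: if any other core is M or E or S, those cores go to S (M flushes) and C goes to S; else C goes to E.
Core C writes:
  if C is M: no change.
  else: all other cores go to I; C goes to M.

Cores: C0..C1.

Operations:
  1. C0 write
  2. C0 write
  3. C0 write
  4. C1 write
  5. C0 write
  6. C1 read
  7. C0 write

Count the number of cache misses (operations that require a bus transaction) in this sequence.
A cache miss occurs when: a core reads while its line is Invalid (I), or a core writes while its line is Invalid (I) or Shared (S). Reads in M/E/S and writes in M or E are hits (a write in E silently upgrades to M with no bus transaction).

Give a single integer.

Op 1: C0 write [C0 write: invalidate none -> C0=M] -> [M,I] [MISS #1: write from I]
Op 2: C0 write [C0 write: already M (modified), no change] -> [M,I] [hit: write from M]
Op 3: C0 write [C0 write: already M (modified), no change] -> [M,I] [hit: write from M]
Op 4: C1 write [C1 write: invalidate ['C0=M'] -> C1=M] -> [I,M] [MISS #2: write from I]
Op 5: C0 write [C0 write: invalidate ['C1=M'] -> C0=M] -> [M,I] [MISS #3: write from I]
Op 6: C1 read [C1 read from I: others=['C0=M'] -> C1=S, others downsized to S] -> [S,S] [MISS #4: read from I]
Op 7: C0 write [C0 write: invalidate ['C1=S'] -> C0=M] -> [M,I] [MISS #5: write from S]

Answer: 5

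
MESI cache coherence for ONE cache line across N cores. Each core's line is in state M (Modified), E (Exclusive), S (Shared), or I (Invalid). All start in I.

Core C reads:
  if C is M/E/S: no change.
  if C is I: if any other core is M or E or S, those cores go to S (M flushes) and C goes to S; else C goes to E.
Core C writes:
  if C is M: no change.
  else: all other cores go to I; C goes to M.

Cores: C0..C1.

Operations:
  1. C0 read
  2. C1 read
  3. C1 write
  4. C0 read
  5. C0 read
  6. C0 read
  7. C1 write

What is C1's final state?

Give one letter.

Op 1: C0 read [C0 read from I: no other sharers -> C0=E (exclusive)] -> [E,I]
Op 2: C1 read [C1 read from I: others=['C0=E'] -> C1=S, others downsized to S] -> [S,S]
Op 3: C1 write [C1 write: invalidate ['C0=S'] -> C1=M] -> [I,M]
Op 4: C0 read [C0 read from I: others=['C1=M'] -> C0=S, others downsized to S] -> [S,S]
Op 5: C0 read [C0 read: already in S, no change] -> [S,S]
Op 6: C0 read [C0 read: already in S, no change] -> [S,S]
Op 7: C1 write [C1 write: invalidate ['C0=S'] -> C1=M] -> [I,M]

Answer: M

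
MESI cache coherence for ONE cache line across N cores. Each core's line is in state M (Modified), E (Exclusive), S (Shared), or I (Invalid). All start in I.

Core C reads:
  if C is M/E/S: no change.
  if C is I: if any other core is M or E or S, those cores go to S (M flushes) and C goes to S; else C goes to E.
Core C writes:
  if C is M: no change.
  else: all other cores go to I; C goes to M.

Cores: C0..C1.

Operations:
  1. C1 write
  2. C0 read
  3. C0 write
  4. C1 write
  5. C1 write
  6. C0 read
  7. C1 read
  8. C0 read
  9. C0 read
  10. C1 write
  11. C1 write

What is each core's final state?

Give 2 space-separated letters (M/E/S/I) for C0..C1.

Op 1: C1 write [C1 write: invalidate none -> C1=M] -> [I,M]
Op 2: C0 read [C0 read from I: others=['C1=M'] -> C0=S, others downsized to S] -> [S,S]
Op 3: C0 write [C0 write: invalidate ['C1=S'] -> C0=M] -> [M,I]
Op 4: C1 write [C1 write: invalidate ['C0=M'] -> C1=M] -> [I,M]
Op 5: C1 write [C1 write: already M (modified), no change] -> [I,M]
Op 6: C0 read [C0 read from I: others=['C1=M'] -> C0=S, others downsized to S] -> [S,S]
Op 7: C1 read [C1 read: already in S, no change] -> [S,S]
Op 8: C0 read [C0 read: already in S, no change] -> [S,S]
Op 9: C0 read [C0 read: already in S, no change] -> [S,S]
Op 10: C1 write [C1 write: invalidate ['C0=S'] -> C1=M] -> [I,M]
Op 11: C1 write [C1 write: already M (modified), no change] -> [I,M]

Answer: I M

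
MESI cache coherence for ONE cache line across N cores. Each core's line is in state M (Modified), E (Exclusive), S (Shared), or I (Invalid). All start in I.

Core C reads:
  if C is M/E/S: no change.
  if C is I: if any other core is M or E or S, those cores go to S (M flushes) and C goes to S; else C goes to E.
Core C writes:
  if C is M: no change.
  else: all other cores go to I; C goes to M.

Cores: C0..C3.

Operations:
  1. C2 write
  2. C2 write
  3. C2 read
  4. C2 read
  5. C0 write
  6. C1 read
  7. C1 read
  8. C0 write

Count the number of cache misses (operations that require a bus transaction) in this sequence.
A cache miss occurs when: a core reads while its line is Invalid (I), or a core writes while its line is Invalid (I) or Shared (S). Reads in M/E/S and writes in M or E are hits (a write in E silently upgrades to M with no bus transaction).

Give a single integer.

Op 1: C2 write [C2 write: invalidate none -> C2=M] -> [I,I,M,I] [MISS #1: write from I]
Op 2: C2 write [C2 write: already M (modified), no change] -> [I,I,M,I] [hit: write from M]
Op 3: C2 read [C2 read: already in M, no change] -> [I,I,M,I] [hit: read from M]
Op 4: C2 read [C2 read: already in M, no change] -> [I,I,M,I] [hit: read from M]
Op 5: C0 write [C0 write: invalidate ['C2=M'] -> C0=M] -> [M,I,I,I] [MISS #2: write from I]
Op 6: C1 read [C1 read from I: others=['C0=M'] -> C1=S, others downsized to S] -> [S,S,I,I] [MISS #3: read from I]
Op 7: C1 read [C1 read: already in S, no change] -> [S,S,I,I] [hit: read from S]
Op 8: C0 write [C0 write: invalidate ['C1=S'] -> C0=M] -> [M,I,I,I] [MISS #4: write from S]

Answer: 4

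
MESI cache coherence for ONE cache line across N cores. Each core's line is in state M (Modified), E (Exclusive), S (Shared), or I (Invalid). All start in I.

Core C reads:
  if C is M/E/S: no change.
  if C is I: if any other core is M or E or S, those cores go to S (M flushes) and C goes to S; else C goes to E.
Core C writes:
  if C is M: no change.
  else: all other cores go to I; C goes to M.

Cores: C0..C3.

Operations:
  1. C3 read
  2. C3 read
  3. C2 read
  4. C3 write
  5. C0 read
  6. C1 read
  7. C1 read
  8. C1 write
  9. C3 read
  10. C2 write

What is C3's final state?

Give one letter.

Answer: I

Derivation:
Op 1: C3 read [C3 read from I: no other sharers -> C3=E (exclusive)] -> [I,I,I,E]
Op 2: C3 read [C3 read: already in E, no change] -> [I,I,I,E]
Op 3: C2 read [C2 read from I: others=['C3=E'] -> C2=S, others downsized to S] -> [I,I,S,S]
Op 4: C3 write [C3 write: invalidate ['C2=S'] -> C3=M] -> [I,I,I,M]
Op 5: C0 read [C0 read from I: others=['C3=M'] -> C0=S, others downsized to S] -> [S,I,I,S]
Op 6: C1 read [C1 read from I: others=['C0=S', 'C3=S'] -> C1=S, others downsized to S] -> [S,S,I,S]
Op 7: C1 read [C1 read: already in S, no change] -> [S,S,I,S]
Op 8: C1 write [C1 write: invalidate ['C0=S', 'C3=S'] -> C1=M] -> [I,M,I,I]
Op 9: C3 read [C3 read from I: others=['C1=M'] -> C3=S, others downsized to S] -> [I,S,I,S]
Op 10: C2 write [C2 write: invalidate ['C1=S', 'C3=S'] -> C2=M] -> [I,I,M,I]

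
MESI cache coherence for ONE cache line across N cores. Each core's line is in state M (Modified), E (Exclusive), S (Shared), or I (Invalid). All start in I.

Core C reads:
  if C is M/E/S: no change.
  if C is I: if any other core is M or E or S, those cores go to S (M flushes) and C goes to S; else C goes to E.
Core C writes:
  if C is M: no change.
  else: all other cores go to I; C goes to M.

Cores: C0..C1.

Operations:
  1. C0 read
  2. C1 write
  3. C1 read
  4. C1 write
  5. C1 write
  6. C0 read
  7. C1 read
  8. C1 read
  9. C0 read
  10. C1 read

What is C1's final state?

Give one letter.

Op 1: C0 read [C0 read from I: no other sharers -> C0=E (exclusive)] -> [E,I]
Op 2: C1 write [C1 write: invalidate ['C0=E'] -> C1=M] -> [I,M]
Op 3: C1 read [C1 read: already in M, no change] -> [I,M]
Op 4: C1 write [C1 write: already M (modified), no change] -> [I,M]
Op 5: C1 write [C1 write: already M (modified), no change] -> [I,M]
Op 6: C0 read [C0 read from I: others=['C1=M'] -> C0=S, others downsized to S] -> [S,S]
Op 7: C1 read [C1 read: already in S, no change] -> [S,S]
Op 8: C1 read [C1 read: already in S, no change] -> [S,S]
Op 9: C0 read [C0 read: already in S, no change] -> [S,S]
Op 10: C1 read [C1 read: already in S, no change] -> [S,S]

Answer: S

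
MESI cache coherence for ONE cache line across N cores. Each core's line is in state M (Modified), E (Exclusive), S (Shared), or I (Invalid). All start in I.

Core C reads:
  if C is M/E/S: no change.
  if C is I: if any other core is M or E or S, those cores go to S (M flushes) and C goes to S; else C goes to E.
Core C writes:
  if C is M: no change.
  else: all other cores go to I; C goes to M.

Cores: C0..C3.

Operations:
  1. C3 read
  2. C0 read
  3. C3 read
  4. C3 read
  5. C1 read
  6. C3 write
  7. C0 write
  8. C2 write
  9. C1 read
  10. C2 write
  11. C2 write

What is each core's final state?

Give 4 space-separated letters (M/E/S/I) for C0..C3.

Answer: I I M I

Derivation:
Op 1: C3 read [C3 read from I: no other sharers -> C3=E (exclusive)] -> [I,I,I,E]
Op 2: C0 read [C0 read from I: others=['C3=E'] -> C0=S, others downsized to S] -> [S,I,I,S]
Op 3: C3 read [C3 read: already in S, no change] -> [S,I,I,S]
Op 4: C3 read [C3 read: already in S, no change] -> [S,I,I,S]
Op 5: C1 read [C1 read from I: others=['C0=S', 'C3=S'] -> C1=S, others downsized to S] -> [S,S,I,S]
Op 6: C3 write [C3 write: invalidate ['C0=S', 'C1=S'] -> C3=M] -> [I,I,I,M]
Op 7: C0 write [C0 write: invalidate ['C3=M'] -> C0=M] -> [M,I,I,I]
Op 8: C2 write [C2 write: invalidate ['C0=M'] -> C2=M] -> [I,I,M,I]
Op 9: C1 read [C1 read from I: others=['C2=M'] -> C1=S, others downsized to S] -> [I,S,S,I]
Op 10: C2 write [C2 write: invalidate ['C1=S'] -> C2=M] -> [I,I,M,I]
Op 11: C2 write [C2 write: already M (modified), no change] -> [I,I,M,I]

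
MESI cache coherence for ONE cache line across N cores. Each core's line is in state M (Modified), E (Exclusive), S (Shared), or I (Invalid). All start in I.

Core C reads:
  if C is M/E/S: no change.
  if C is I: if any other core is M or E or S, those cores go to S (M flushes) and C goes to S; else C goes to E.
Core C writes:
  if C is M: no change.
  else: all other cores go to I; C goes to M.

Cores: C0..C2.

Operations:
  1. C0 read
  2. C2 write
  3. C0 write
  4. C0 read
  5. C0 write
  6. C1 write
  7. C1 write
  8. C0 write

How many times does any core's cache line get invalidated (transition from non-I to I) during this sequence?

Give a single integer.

Answer: 4

Derivation:
Op 1: C0 read [C0 read from I: no other sharers -> C0=E (exclusive)] -> [E,I,I] (invalidations this op: 0; running total: 0)
Op 2: C2 write [C2 write: invalidate ['C0=E'] -> C2=M] -> [I,I,M] (invalidations this op: 1; running total: 1)
Op 3: C0 write [C0 write: invalidate ['C2=M'] -> C0=M] -> [M,I,I] (invalidations this op: 1; running total: 2)
Op 4: C0 read [C0 read: already in M, no change] -> [M,I,I] (invalidations this op: 0; running total: 2)
Op 5: C0 write [C0 write: already M (modified), no change] -> [M,I,I] (invalidations this op: 0; running total: 2)
Op 6: C1 write [C1 write: invalidate ['C0=M'] -> C1=M] -> [I,M,I] (invalidations this op: 1; running total: 3)
Op 7: C1 write [C1 write: already M (modified), no change] -> [I,M,I] (invalidations this op: 0; running total: 3)
Op 8: C0 write [C0 write: invalidate ['C1=M'] -> C0=M] -> [M,I,I] (invalidations this op: 1; running total: 4)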